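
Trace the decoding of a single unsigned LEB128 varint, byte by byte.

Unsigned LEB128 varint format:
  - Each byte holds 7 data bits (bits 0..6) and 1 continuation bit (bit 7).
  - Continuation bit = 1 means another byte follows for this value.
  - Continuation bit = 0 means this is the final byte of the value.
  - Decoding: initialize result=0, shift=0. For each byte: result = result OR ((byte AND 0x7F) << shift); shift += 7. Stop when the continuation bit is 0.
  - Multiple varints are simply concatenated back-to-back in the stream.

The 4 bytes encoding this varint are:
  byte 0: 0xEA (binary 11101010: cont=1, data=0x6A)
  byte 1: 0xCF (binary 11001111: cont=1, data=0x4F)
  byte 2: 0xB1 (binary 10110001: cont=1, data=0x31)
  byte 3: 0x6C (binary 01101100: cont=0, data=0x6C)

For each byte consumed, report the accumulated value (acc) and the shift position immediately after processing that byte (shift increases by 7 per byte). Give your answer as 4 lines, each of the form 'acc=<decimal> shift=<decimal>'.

byte 0=0xEA: payload=0x6A=106, contrib = 106<<0 = 106; acc -> 106, shift -> 7
byte 1=0xCF: payload=0x4F=79, contrib = 79<<7 = 10112; acc -> 10218, shift -> 14
byte 2=0xB1: payload=0x31=49, contrib = 49<<14 = 802816; acc -> 813034, shift -> 21
byte 3=0x6C: payload=0x6C=108, contrib = 108<<21 = 226492416; acc -> 227305450, shift -> 28

Answer: acc=106 shift=7
acc=10218 shift=14
acc=813034 shift=21
acc=227305450 shift=28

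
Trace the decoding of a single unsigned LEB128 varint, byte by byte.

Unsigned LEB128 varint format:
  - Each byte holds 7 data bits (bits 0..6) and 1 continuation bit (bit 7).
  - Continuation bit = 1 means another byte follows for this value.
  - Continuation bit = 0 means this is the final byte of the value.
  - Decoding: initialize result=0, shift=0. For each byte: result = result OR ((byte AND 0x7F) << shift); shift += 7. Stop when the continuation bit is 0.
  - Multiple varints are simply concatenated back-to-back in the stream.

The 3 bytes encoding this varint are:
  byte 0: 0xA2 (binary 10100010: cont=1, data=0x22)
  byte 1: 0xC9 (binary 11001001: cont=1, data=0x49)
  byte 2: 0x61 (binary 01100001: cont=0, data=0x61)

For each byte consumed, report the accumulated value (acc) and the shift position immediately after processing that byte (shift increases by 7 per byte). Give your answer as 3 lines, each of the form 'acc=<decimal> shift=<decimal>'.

Answer: acc=34 shift=7
acc=9378 shift=14
acc=1598626 shift=21

Derivation:
byte 0=0xA2: payload=0x22=34, contrib = 34<<0 = 34; acc -> 34, shift -> 7
byte 1=0xC9: payload=0x49=73, contrib = 73<<7 = 9344; acc -> 9378, shift -> 14
byte 2=0x61: payload=0x61=97, contrib = 97<<14 = 1589248; acc -> 1598626, shift -> 21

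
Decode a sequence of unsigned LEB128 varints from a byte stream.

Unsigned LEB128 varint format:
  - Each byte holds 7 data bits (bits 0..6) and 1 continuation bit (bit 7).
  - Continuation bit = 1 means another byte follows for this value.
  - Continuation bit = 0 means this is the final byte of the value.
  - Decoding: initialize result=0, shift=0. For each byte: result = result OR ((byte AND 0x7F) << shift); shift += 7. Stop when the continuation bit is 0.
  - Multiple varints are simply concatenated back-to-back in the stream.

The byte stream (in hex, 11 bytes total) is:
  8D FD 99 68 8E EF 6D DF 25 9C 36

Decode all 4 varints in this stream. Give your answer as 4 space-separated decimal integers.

  byte[0]=0x8D cont=1 payload=0x0D=13: acc |= 13<<0 -> acc=13 shift=7
  byte[1]=0xFD cont=1 payload=0x7D=125: acc |= 125<<7 -> acc=16013 shift=14
  byte[2]=0x99 cont=1 payload=0x19=25: acc |= 25<<14 -> acc=425613 shift=21
  byte[3]=0x68 cont=0 payload=0x68=104: acc |= 104<<21 -> acc=218529421 shift=28 [end]
Varint 1: bytes[0:4] = 8D FD 99 68 -> value 218529421 (4 byte(s))
  byte[4]=0x8E cont=1 payload=0x0E=14: acc |= 14<<0 -> acc=14 shift=7
  byte[5]=0xEF cont=1 payload=0x6F=111: acc |= 111<<7 -> acc=14222 shift=14
  byte[6]=0x6D cont=0 payload=0x6D=109: acc |= 109<<14 -> acc=1800078 shift=21 [end]
Varint 2: bytes[4:7] = 8E EF 6D -> value 1800078 (3 byte(s))
  byte[7]=0xDF cont=1 payload=0x5F=95: acc |= 95<<0 -> acc=95 shift=7
  byte[8]=0x25 cont=0 payload=0x25=37: acc |= 37<<7 -> acc=4831 shift=14 [end]
Varint 3: bytes[7:9] = DF 25 -> value 4831 (2 byte(s))
  byte[9]=0x9C cont=1 payload=0x1C=28: acc |= 28<<0 -> acc=28 shift=7
  byte[10]=0x36 cont=0 payload=0x36=54: acc |= 54<<7 -> acc=6940 shift=14 [end]
Varint 4: bytes[9:11] = 9C 36 -> value 6940 (2 byte(s))

Answer: 218529421 1800078 4831 6940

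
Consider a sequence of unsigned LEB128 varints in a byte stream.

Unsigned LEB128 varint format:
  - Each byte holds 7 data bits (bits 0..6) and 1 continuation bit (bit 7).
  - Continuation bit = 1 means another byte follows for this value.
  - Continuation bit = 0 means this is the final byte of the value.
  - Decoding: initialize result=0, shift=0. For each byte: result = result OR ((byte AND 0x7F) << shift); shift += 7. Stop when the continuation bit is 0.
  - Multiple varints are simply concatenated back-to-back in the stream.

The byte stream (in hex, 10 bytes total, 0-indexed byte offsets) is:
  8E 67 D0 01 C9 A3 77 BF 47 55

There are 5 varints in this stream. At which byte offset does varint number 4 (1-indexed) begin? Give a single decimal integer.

  byte[0]=0x8E cont=1 payload=0x0E=14: acc |= 14<<0 -> acc=14 shift=7
  byte[1]=0x67 cont=0 payload=0x67=103: acc |= 103<<7 -> acc=13198 shift=14 [end]
Varint 1: bytes[0:2] = 8E 67 -> value 13198 (2 byte(s))
  byte[2]=0xD0 cont=1 payload=0x50=80: acc |= 80<<0 -> acc=80 shift=7
  byte[3]=0x01 cont=0 payload=0x01=1: acc |= 1<<7 -> acc=208 shift=14 [end]
Varint 2: bytes[2:4] = D0 01 -> value 208 (2 byte(s))
  byte[4]=0xC9 cont=1 payload=0x49=73: acc |= 73<<0 -> acc=73 shift=7
  byte[5]=0xA3 cont=1 payload=0x23=35: acc |= 35<<7 -> acc=4553 shift=14
  byte[6]=0x77 cont=0 payload=0x77=119: acc |= 119<<14 -> acc=1954249 shift=21 [end]
Varint 3: bytes[4:7] = C9 A3 77 -> value 1954249 (3 byte(s))
  byte[7]=0xBF cont=1 payload=0x3F=63: acc |= 63<<0 -> acc=63 shift=7
  byte[8]=0x47 cont=0 payload=0x47=71: acc |= 71<<7 -> acc=9151 shift=14 [end]
Varint 4: bytes[7:9] = BF 47 -> value 9151 (2 byte(s))
  byte[9]=0x55 cont=0 payload=0x55=85: acc |= 85<<0 -> acc=85 shift=7 [end]
Varint 5: bytes[9:10] = 55 -> value 85 (1 byte(s))

Answer: 7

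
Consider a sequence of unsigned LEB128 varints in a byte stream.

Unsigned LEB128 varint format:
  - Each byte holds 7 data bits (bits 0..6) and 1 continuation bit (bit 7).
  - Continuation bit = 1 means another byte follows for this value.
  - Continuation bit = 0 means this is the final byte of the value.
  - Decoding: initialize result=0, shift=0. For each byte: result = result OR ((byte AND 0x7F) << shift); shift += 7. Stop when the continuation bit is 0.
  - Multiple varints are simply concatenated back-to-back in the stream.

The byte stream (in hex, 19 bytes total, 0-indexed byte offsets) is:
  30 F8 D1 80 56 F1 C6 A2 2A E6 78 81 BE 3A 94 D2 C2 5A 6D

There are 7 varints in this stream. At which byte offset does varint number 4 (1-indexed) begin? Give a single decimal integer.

  byte[0]=0x30 cont=0 payload=0x30=48: acc |= 48<<0 -> acc=48 shift=7 [end]
Varint 1: bytes[0:1] = 30 -> value 48 (1 byte(s))
  byte[1]=0xF8 cont=1 payload=0x78=120: acc |= 120<<0 -> acc=120 shift=7
  byte[2]=0xD1 cont=1 payload=0x51=81: acc |= 81<<7 -> acc=10488 shift=14
  byte[3]=0x80 cont=1 payload=0x00=0: acc |= 0<<14 -> acc=10488 shift=21
  byte[4]=0x56 cont=0 payload=0x56=86: acc |= 86<<21 -> acc=180365560 shift=28 [end]
Varint 2: bytes[1:5] = F8 D1 80 56 -> value 180365560 (4 byte(s))
  byte[5]=0xF1 cont=1 payload=0x71=113: acc |= 113<<0 -> acc=113 shift=7
  byte[6]=0xC6 cont=1 payload=0x46=70: acc |= 70<<7 -> acc=9073 shift=14
  byte[7]=0xA2 cont=1 payload=0x22=34: acc |= 34<<14 -> acc=566129 shift=21
  byte[8]=0x2A cont=0 payload=0x2A=42: acc |= 42<<21 -> acc=88646513 shift=28 [end]
Varint 3: bytes[5:9] = F1 C6 A2 2A -> value 88646513 (4 byte(s))
  byte[9]=0xE6 cont=1 payload=0x66=102: acc |= 102<<0 -> acc=102 shift=7
  byte[10]=0x78 cont=0 payload=0x78=120: acc |= 120<<7 -> acc=15462 shift=14 [end]
Varint 4: bytes[9:11] = E6 78 -> value 15462 (2 byte(s))
  byte[11]=0x81 cont=1 payload=0x01=1: acc |= 1<<0 -> acc=1 shift=7
  byte[12]=0xBE cont=1 payload=0x3E=62: acc |= 62<<7 -> acc=7937 shift=14
  byte[13]=0x3A cont=0 payload=0x3A=58: acc |= 58<<14 -> acc=958209 shift=21 [end]
Varint 5: bytes[11:14] = 81 BE 3A -> value 958209 (3 byte(s))
  byte[14]=0x94 cont=1 payload=0x14=20: acc |= 20<<0 -> acc=20 shift=7
  byte[15]=0xD2 cont=1 payload=0x52=82: acc |= 82<<7 -> acc=10516 shift=14
  byte[16]=0xC2 cont=1 payload=0x42=66: acc |= 66<<14 -> acc=1091860 shift=21
  byte[17]=0x5A cont=0 payload=0x5A=90: acc |= 90<<21 -> acc=189835540 shift=28 [end]
Varint 6: bytes[14:18] = 94 D2 C2 5A -> value 189835540 (4 byte(s))
  byte[18]=0x6D cont=0 payload=0x6D=109: acc |= 109<<0 -> acc=109 shift=7 [end]
Varint 7: bytes[18:19] = 6D -> value 109 (1 byte(s))

Answer: 9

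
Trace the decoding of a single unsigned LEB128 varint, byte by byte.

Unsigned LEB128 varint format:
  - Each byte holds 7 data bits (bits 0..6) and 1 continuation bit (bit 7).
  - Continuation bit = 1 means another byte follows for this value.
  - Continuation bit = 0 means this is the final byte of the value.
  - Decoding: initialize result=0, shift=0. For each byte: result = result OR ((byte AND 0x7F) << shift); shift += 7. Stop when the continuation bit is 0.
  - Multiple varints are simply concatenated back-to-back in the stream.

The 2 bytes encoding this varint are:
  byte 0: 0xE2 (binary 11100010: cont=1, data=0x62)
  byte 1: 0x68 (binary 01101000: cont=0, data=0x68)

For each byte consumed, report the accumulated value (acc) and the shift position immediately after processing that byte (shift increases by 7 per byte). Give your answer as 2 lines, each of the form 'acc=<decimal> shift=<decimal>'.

Answer: acc=98 shift=7
acc=13410 shift=14

Derivation:
byte 0=0xE2: payload=0x62=98, contrib = 98<<0 = 98; acc -> 98, shift -> 7
byte 1=0x68: payload=0x68=104, contrib = 104<<7 = 13312; acc -> 13410, shift -> 14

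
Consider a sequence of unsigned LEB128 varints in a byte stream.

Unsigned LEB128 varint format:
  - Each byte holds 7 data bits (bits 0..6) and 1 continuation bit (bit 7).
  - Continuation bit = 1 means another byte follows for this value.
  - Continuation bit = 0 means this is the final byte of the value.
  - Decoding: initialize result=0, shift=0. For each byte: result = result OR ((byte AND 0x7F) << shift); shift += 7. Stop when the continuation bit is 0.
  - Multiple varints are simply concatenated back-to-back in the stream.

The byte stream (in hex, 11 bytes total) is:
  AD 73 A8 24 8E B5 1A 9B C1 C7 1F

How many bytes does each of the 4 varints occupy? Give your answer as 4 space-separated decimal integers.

  byte[0]=0xAD cont=1 payload=0x2D=45: acc |= 45<<0 -> acc=45 shift=7
  byte[1]=0x73 cont=0 payload=0x73=115: acc |= 115<<7 -> acc=14765 shift=14 [end]
Varint 1: bytes[0:2] = AD 73 -> value 14765 (2 byte(s))
  byte[2]=0xA8 cont=1 payload=0x28=40: acc |= 40<<0 -> acc=40 shift=7
  byte[3]=0x24 cont=0 payload=0x24=36: acc |= 36<<7 -> acc=4648 shift=14 [end]
Varint 2: bytes[2:4] = A8 24 -> value 4648 (2 byte(s))
  byte[4]=0x8E cont=1 payload=0x0E=14: acc |= 14<<0 -> acc=14 shift=7
  byte[5]=0xB5 cont=1 payload=0x35=53: acc |= 53<<7 -> acc=6798 shift=14
  byte[6]=0x1A cont=0 payload=0x1A=26: acc |= 26<<14 -> acc=432782 shift=21 [end]
Varint 3: bytes[4:7] = 8E B5 1A -> value 432782 (3 byte(s))
  byte[7]=0x9B cont=1 payload=0x1B=27: acc |= 27<<0 -> acc=27 shift=7
  byte[8]=0xC1 cont=1 payload=0x41=65: acc |= 65<<7 -> acc=8347 shift=14
  byte[9]=0xC7 cont=1 payload=0x47=71: acc |= 71<<14 -> acc=1171611 shift=21
  byte[10]=0x1F cont=0 payload=0x1F=31: acc |= 31<<21 -> acc=66183323 shift=28 [end]
Varint 4: bytes[7:11] = 9B C1 C7 1F -> value 66183323 (4 byte(s))

Answer: 2 2 3 4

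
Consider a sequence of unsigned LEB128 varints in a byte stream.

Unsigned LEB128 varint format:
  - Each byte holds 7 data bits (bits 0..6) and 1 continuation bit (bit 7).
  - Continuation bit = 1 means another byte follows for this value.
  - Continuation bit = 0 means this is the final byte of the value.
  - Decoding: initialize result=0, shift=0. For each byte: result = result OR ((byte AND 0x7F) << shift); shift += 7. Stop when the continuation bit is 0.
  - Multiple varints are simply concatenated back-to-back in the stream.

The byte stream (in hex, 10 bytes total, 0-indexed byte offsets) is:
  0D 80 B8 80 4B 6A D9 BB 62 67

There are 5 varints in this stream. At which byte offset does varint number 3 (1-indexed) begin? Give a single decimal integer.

Answer: 5

Derivation:
  byte[0]=0x0D cont=0 payload=0x0D=13: acc |= 13<<0 -> acc=13 shift=7 [end]
Varint 1: bytes[0:1] = 0D -> value 13 (1 byte(s))
  byte[1]=0x80 cont=1 payload=0x00=0: acc |= 0<<0 -> acc=0 shift=7
  byte[2]=0xB8 cont=1 payload=0x38=56: acc |= 56<<7 -> acc=7168 shift=14
  byte[3]=0x80 cont=1 payload=0x00=0: acc |= 0<<14 -> acc=7168 shift=21
  byte[4]=0x4B cont=0 payload=0x4B=75: acc |= 75<<21 -> acc=157293568 shift=28 [end]
Varint 2: bytes[1:5] = 80 B8 80 4B -> value 157293568 (4 byte(s))
  byte[5]=0x6A cont=0 payload=0x6A=106: acc |= 106<<0 -> acc=106 shift=7 [end]
Varint 3: bytes[5:6] = 6A -> value 106 (1 byte(s))
  byte[6]=0xD9 cont=1 payload=0x59=89: acc |= 89<<0 -> acc=89 shift=7
  byte[7]=0xBB cont=1 payload=0x3B=59: acc |= 59<<7 -> acc=7641 shift=14
  byte[8]=0x62 cont=0 payload=0x62=98: acc |= 98<<14 -> acc=1613273 shift=21 [end]
Varint 4: bytes[6:9] = D9 BB 62 -> value 1613273 (3 byte(s))
  byte[9]=0x67 cont=0 payload=0x67=103: acc |= 103<<0 -> acc=103 shift=7 [end]
Varint 5: bytes[9:10] = 67 -> value 103 (1 byte(s))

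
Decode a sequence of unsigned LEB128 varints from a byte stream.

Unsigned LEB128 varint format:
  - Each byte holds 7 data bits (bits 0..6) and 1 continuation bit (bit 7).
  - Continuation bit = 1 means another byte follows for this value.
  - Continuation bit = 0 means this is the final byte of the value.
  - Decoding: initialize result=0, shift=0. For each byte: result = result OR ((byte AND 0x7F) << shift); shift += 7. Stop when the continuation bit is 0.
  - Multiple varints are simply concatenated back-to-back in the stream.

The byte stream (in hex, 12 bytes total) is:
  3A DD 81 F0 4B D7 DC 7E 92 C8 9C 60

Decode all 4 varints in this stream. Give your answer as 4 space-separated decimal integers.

  byte[0]=0x3A cont=0 payload=0x3A=58: acc |= 58<<0 -> acc=58 shift=7 [end]
Varint 1: bytes[0:1] = 3A -> value 58 (1 byte(s))
  byte[1]=0xDD cont=1 payload=0x5D=93: acc |= 93<<0 -> acc=93 shift=7
  byte[2]=0x81 cont=1 payload=0x01=1: acc |= 1<<7 -> acc=221 shift=14
  byte[3]=0xF0 cont=1 payload=0x70=112: acc |= 112<<14 -> acc=1835229 shift=21
  byte[4]=0x4B cont=0 payload=0x4B=75: acc |= 75<<21 -> acc=159121629 shift=28 [end]
Varint 2: bytes[1:5] = DD 81 F0 4B -> value 159121629 (4 byte(s))
  byte[5]=0xD7 cont=1 payload=0x57=87: acc |= 87<<0 -> acc=87 shift=7
  byte[6]=0xDC cont=1 payload=0x5C=92: acc |= 92<<7 -> acc=11863 shift=14
  byte[7]=0x7E cont=0 payload=0x7E=126: acc |= 126<<14 -> acc=2076247 shift=21 [end]
Varint 3: bytes[5:8] = D7 DC 7E -> value 2076247 (3 byte(s))
  byte[8]=0x92 cont=1 payload=0x12=18: acc |= 18<<0 -> acc=18 shift=7
  byte[9]=0xC8 cont=1 payload=0x48=72: acc |= 72<<7 -> acc=9234 shift=14
  byte[10]=0x9C cont=1 payload=0x1C=28: acc |= 28<<14 -> acc=467986 shift=21
  byte[11]=0x60 cont=0 payload=0x60=96: acc |= 96<<21 -> acc=201794578 shift=28 [end]
Varint 4: bytes[8:12] = 92 C8 9C 60 -> value 201794578 (4 byte(s))

Answer: 58 159121629 2076247 201794578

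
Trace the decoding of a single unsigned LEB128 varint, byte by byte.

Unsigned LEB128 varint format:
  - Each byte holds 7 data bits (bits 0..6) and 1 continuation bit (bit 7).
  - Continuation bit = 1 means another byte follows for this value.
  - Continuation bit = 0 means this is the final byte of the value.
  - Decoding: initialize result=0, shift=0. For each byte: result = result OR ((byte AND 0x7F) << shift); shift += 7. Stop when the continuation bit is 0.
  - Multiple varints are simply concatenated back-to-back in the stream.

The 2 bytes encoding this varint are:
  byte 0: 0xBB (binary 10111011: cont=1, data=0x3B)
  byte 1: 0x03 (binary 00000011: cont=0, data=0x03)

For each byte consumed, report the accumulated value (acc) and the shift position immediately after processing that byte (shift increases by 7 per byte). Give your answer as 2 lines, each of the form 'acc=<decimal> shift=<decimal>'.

byte 0=0xBB: payload=0x3B=59, contrib = 59<<0 = 59; acc -> 59, shift -> 7
byte 1=0x03: payload=0x03=3, contrib = 3<<7 = 384; acc -> 443, shift -> 14

Answer: acc=59 shift=7
acc=443 shift=14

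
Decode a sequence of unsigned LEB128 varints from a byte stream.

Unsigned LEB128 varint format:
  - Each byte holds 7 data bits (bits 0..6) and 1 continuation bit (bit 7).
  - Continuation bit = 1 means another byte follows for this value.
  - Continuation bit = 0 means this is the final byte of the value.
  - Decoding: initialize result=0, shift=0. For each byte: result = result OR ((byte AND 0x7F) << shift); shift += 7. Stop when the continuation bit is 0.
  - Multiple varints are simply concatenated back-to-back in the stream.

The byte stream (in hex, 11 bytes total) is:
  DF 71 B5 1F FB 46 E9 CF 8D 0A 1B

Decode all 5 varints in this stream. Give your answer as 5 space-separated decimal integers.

Answer: 14559 4021 9083 21194729 27

Derivation:
  byte[0]=0xDF cont=1 payload=0x5F=95: acc |= 95<<0 -> acc=95 shift=7
  byte[1]=0x71 cont=0 payload=0x71=113: acc |= 113<<7 -> acc=14559 shift=14 [end]
Varint 1: bytes[0:2] = DF 71 -> value 14559 (2 byte(s))
  byte[2]=0xB5 cont=1 payload=0x35=53: acc |= 53<<0 -> acc=53 shift=7
  byte[3]=0x1F cont=0 payload=0x1F=31: acc |= 31<<7 -> acc=4021 shift=14 [end]
Varint 2: bytes[2:4] = B5 1F -> value 4021 (2 byte(s))
  byte[4]=0xFB cont=1 payload=0x7B=123: acc |= 123<<0 -> acc=123 shift=7
  byte[5]=0x46 cont=0 payload=0x46=70: acc |= 70<<7 -> acc=9083 shift=14 [end]
Varint 3: bytes[4:6] = FB 46 -> value 9083 (2 byte(s))
  byte[6]=0xE9 cont=1 payload=0x69=105: acc |= 105<<0 -> acc=105 shift=7
  byte[7]=0xCF cont=1 payload=0x4F=79: acc |= 79<<7 -> acc=10217 shift=14
  byte[8]=0x8D cont=1 payload=0x0D=13: acc |= 13<<14 -> acc=223209 shift=21
  byte[9]=0x0A cont=0 payload=0x0A=10: acc |= 10<<21 -> acc=21194729 shift=28 [end]
Varint 4: bytes[6:10] = E9 CF 8D 0A -> value 21194729 (4 byte(s))
  byte[10]=0x1B cont=0 payload=0x1B=27: acc |= 27<<0 -> acc=27 shift=7 [end]
Varint 5: bytes[10:11] = 1B -> value 27 (1 byte(s))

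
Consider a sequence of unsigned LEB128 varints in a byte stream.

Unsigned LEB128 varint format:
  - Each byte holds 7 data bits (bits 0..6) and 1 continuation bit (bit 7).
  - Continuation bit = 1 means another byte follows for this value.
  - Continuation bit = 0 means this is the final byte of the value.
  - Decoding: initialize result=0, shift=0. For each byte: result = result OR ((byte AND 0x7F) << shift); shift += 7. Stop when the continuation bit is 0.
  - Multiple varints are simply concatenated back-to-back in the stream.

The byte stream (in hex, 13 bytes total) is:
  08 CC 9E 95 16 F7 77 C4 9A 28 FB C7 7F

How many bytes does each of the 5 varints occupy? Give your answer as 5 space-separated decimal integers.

Answer: 1 4 2 3 3

Derivation:
  byte[0]=0x08 cont=0 payload=0x08=8: acc |= 8<<0 -> acc=8 shift=7 [end]
Varint 1: bytes[0:1] = 08 -> value 8 (1 byte(s))
  byte[1]=0xCC cont=1 payload=0x4C=76: acc |= 76<<0 -> acc=76 shift=7
  byte[2]=0x9E cont=1 payload=0x1E=30: acc |= 30<<7 -> acc=3916 shift=14
  byte[3]=0x95 cont=1 payload=0x15=21: acc |= 21<<14 -> acc=347980 shift=21
  byte[4]=0x16 cont=0 payload=0x16=22: acc |= 22<<21 -> acc=46485324 shift=28 [end]
Varint 2: bytes[1:5] = CC 9E 95 16 -> value 46485324 (4 byte(s))
  byte[5]=0xF7 cont=1 payload=0x77=119: acc |= 119<<0 -> acc=119 shift=7
  byte[6]=0x77 cont=0 payload=0x77=119: acc |= 119<<7 -> acc=15351 shift=14 [end]
Varint 3: bytes[5:7] = F7 77 -> value 15351 (2 byte(s))
  byte[7]=0xC4 cont=1 payload=0x44=68: acc |= 68<<0 -> acc=68 shift=7
  byte[8]=0x9A cont=1 payload=0x1A=26: acc |= 26<<7 -> acc=3396 shift=14
  byte[9]=0x28 cont=0 payload=0x28=40: acc |= 40<<14 -> acc=658756 shift=21 [end]
Varint 4: bytes[7:10] = C4 9A 28 -> value 658756 (3 byte(s))
  byte[10]=0xFB cont=1 payload=0x7B=123: acc |= 123<<0 -> acc=123 shift=7
  byte[11]=0xC7 cont=1 payload=0x47=71: acc |= 71<<7 -> acc=9211 shift=14
  byte[12]=0x7F cont=0 payload=0x7F=127: acc |= 127<<14 -> acc=2089979 shift=21 [end]
Varint 5: bytes[10:13] = FB C7 7F -> value 2089979 (3 byte(s))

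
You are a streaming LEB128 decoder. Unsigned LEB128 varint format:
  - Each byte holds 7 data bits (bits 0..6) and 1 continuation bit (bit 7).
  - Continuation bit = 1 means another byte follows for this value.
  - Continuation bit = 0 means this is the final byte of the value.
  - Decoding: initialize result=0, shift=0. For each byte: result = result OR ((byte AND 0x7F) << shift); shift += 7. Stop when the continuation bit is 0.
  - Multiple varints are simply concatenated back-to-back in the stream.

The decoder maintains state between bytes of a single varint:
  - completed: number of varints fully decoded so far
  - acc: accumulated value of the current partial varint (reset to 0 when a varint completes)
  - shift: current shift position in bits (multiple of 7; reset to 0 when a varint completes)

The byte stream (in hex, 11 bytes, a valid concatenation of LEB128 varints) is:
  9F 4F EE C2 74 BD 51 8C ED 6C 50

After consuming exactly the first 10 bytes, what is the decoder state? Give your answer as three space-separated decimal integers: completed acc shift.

byte[0]=0x9F cont=1 payload=0x1F: acc |= 31<<0 -> completed=0 acc=31 shift=7
byte[1]=0x4F cont=0 payload=0x4F: varint #1 complete (value=10143); reset -> completed=1 acc=0 shift=0
byte[2]=0xEE cont=1 payload=0x6E: acc |= 110<<0 -> completed=1 acc=110 shift=7
byte[3]=0xC2 cont=1 payload=0x42: acc |= 66<<7 -> completed=1 acc=8558 shift=14
byte[4]=0x74 cont=0 payload=0x74: varint #2 complete (value=1909102); reset -> completed=2 acc=0 shift=0
byte[5]=0xBD cont=1 payload=0x3D: acc |= 61<<0 -> completed=2 acc=61 shift=7
byte[6]=0x51 cont=0 payload=0x51: varint #3 complete (value=10429); reset -> completed=3 acc=0 shift=0
byte[7]=0x8C cont=1 payload=0x0C: acc |= 12<<0 -> completed=3 acc=12 shift=7
byte[8]=0xED cont=1 payload=0x6D: acc |= 109<<7 -> completed=3 acc=13964 shift=14
byte[9]=0x6C cont=0 payload=0x6C: varint #4 complete (value=1783436); reset -> completed=4 acc=0 shift=0

Answer: 4 0 0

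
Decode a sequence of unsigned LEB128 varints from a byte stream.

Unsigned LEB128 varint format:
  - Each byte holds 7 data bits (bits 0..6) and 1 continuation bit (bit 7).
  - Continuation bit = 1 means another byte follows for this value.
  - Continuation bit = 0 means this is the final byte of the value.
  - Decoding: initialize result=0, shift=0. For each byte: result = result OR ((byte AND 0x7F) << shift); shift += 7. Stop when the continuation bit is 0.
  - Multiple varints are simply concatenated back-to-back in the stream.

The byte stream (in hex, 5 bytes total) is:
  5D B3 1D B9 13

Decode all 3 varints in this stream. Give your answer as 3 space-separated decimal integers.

Answer: 93 3763 2489

Derivation:
  byte[0]=0x5D cont=0 payload=0x5D=93: acc |= 93<<0 -> acc=93 shift=7 [end]
Varint 1: bytes[0:1] = 5D -> value 93 (1 byte(s))
  byte[1]=0xB3 cont=1 payload=0x33=51: acc |= 51<<0 -> acc=51 shift=7
  byte[2]=0x1D cont=0 payload=0x1D=29: acc |= 29<<7 -> acc=3763 shift=14 [end]
Varint 2: bytes[1:3] = B3 1D -> value 3763 (2 byte(s))
  byte[3]=0xB9 cont=1 payload=0x39=57: acc |= 57<<0 -> acc=57 shift=7
  byte[4]=0x13 cont=0 payload=0x13=19: acc |= 19<<7 -> acc=2489 shift=14 [end]
Varint 3: bytes[3:5] = B9 13 -> value 2489 (2 byte(s))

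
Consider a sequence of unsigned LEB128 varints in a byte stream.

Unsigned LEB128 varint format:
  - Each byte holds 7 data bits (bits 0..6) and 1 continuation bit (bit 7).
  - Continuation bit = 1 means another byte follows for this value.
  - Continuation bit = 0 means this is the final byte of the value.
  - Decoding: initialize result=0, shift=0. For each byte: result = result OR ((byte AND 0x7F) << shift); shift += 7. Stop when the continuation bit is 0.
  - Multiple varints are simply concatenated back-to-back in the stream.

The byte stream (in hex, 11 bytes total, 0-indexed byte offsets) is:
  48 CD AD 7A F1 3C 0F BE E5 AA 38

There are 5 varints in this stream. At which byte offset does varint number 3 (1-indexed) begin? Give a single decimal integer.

Answer: 4

Derivation:
  byte[0]=0x48 cont=0 payload=0x48=72: acc |= 72<<0 -> acc=72 shift=7 [end]
Varint 1: bytes[0:1] = 48 -> value 72 (1 byte(s))
  byte[1]=0xCD cont=1 payload=0x4D=77: acc |= 77<<0 -> acc=77 shift=7
  byte[2]=0xAD cont=1 payload=0x2D=45: acc |= 45<<7 -> acc=5837 shift=14
  byte[3]=0x7A cont=0 payload=0x7A=122: acc |= 122<<14 -> acc=2004685 shift=21 [end]
Varint 2: bytes[1:4] = CD AD 7A -> value 2004685 (3 byte(s))
  byte[4]=0xF1 cont=1 payload=0x71=113: acc |= 113<<0 -> acc=113 shift=7
  byte[5]=0x3C cont=0 payload=0x3C=60: acc |= 60<<7 -> acc=7793 shift=14 [end]
Varint 3: bytes[4:6] = F1 3C -> value 7793 (2 byte(s))
  byte[6]=0x0F cont=0 payload=0x0F=15: acc |= 15<<0 -> acc=15 shift=7 [end]
Varint 4: bytes[6:7] = 0F -> value 15 (1 byte(s))
  byte[7]=0xBE cont=1 payload=0x3E=62: acc |= 62<<0 -> acc=62 shift=7
  byte[8]=0xE5 cont=1 payload=0x65=101: acc |= 101<<7 -> acc=12990 shift=14
  byte[9]=0xAA cont=1 payload=0x2A=42: acc |= 42<<14 -> acc=701118 shift=21
  byte[10]=0x38 cont=0 payload=0x38=56: acc |= 56<<21 -> acc=118141630 shift=28 [end]
Varint 5: bytes[7:11] = BE E5 AA 38 -> value 118141630 (4 byte(s))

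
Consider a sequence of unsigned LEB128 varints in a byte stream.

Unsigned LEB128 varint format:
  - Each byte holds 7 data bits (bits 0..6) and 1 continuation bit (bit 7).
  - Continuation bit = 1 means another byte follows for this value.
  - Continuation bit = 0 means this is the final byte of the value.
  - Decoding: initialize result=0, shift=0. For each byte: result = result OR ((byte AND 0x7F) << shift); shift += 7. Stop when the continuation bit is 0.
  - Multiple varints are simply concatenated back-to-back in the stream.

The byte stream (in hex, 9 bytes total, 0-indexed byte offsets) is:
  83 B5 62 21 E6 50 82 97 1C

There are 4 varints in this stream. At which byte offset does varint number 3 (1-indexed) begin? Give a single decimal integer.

  byte[0]=0x83 cont=1 payload=0x03=3: acc |= 3<<0 -> acc=3 shift=7
  byte[1]=0xB5 cont=1 payload=0x35=53: acc |= 53<<7 -> acc=6787 shift=14
  byte[2]=0x62 cont=0 payload=0x62=98: acc |= 98<<14 -> acc=1612419 shift=21 [end]
Varint 1: bytes[0:3] = 83 B5 62 -> value 1612419 (3 byte(s))
  byte[3]=0x21 cont=0 payload=0x21=33: acc |= 33<<0 -> acc=33 shift=7 [end]
Varint 2: bytes[3:4] = 21 -> value 33 (1 byte(s))
  byte[4]=0xE6 cont=1 payload=0x66=102: acc |= 102<<0 -> acc=102 shift=7
  byte[5]=0x50 cont=0 payload=0x50=80: acc |= 80<<7 -> acc=10342 shift=14 [end]
Varint 3: bytes[4:6] = E6 50 -> value 10342 (2 byte(s))
  byte[6]=0x82 cont=1 payload=0x02=2: acc |= 2<<0 -> acc=2 shift=7
  byte[7]=0x97 cont=1 payload=0x17=23: acc |= 23<<7 -> acc=2946 shift=14
  byte[8]=0x1C cont=0 payload=0x1C=28: acc |= 28<<14 -> acc=461698 shift=21 [end]
Varint 4: bytes[6:9] = 82 97 1C -> value 461698 (3 byte(s))

Answer: 4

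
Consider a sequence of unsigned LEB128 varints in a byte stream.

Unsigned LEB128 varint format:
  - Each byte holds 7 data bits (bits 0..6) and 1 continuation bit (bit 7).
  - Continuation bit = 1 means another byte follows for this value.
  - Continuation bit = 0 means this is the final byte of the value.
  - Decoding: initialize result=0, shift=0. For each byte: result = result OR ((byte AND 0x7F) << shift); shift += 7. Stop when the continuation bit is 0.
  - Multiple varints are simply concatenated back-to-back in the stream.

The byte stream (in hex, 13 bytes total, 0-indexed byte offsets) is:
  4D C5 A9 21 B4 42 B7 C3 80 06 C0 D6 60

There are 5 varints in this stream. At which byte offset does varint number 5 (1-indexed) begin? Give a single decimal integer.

Answer: 10

Derivation:
  byte[0]=0x4D cont=0 payload=0x4D=77: acc |= 77<<0 -> acc=77 shift=7 [end]
Varint 1: bytes[0:1] = 4D -> value 77 (1 byte(s))
  byte[1]=0xC5 cont=1 payload=0x45=69: acc |= 69<<0 -> acc=69 shift=7
  byte[2]=0xA9 cont=1 payload=0x29=41: acc |= 41<<7 -> acc=5317 shift=14
  byte[3]=0x21 cont=0 payload=0x21=33: acc |= 33<<14 -> acc=545989 shift=21 [end]
Varint 2: bytes[1:4] = C5 A9 21 -> value 545989 (3 byte(s))
  byte[4]=0xB4 cont=1 payload=0x34=52: acc |= 52<<0 -> acc=52 shift=7
  byte[5]=0x42 cont=0 payload=0x42=66: acc |= 66<<7 -> acc=8500 shift=14 [end]
Varint 3: bytes[4:6] = B4 42 -> value 8500 (2 byte(s))
  byte[6]=0xB7 cont=1 payload=0x37=55: acc |= 55<<0 -> acc=55 shift=7
  byte[7]=0xC3 cont=1 payload=0x43=67: acc |= 67<<7 -> acc=8631 shift=14
  byte[8]=0x80 cont=1 payload=0x00=0: acc |= 0<<14 -> acc=8631 shift=21
  byte[9]=0x06 cont=0 payload=0x06=6: acc |= 6<<21 -> acc=12591543 shift=28 [end]
Varint 4: bytes[6:10] = B7 C3 80 06 -> value 12591543 (4 byte(s))
  byte[10]=0xC0 cont=1 payload=0x40=64: acc |= 64<<0 -> acc=64 shift=7
  byte[11]=0xD6 cont=1 payload=0x56=86: acc |= 86<<7 -> acc=11072 shift=14
  byte[12]=0x60 cont=0 payload=0x60=96: acc |= 96<<14 -> acc=1583936 shift=21 [end]
Varint 5: bytes[10:13] = C0 D6 60 -> value 1583936 (3 byte(s))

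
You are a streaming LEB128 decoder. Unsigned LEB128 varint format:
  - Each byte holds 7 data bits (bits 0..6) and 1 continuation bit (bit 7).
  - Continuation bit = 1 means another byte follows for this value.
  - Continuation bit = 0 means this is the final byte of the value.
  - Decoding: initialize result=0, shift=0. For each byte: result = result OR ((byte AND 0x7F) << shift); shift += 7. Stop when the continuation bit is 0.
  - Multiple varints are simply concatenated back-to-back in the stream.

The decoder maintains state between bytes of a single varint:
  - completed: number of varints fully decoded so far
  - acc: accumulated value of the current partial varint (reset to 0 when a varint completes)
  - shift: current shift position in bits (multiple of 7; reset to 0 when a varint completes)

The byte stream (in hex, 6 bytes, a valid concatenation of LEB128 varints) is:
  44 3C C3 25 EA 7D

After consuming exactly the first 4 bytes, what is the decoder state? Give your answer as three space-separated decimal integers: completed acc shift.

byte[0]=0x44 cont=0 payload=0x44: varint #1 complete (value=68); reset -> completed=1 acc=0 shift=0
byte[1]=0x3C cont=0 payload=0x3C: varint #2 complete (value=60); reset -> completed=2 acc=0 shift=0
byte[2]=0xC3 cont=1 payload=0x43: acc |= 67<<0 -> completed=2 acc=67 shift=7
byte[3]=0x25 cont=0 payload=0x25: varint #3 complete (value=4803); reset -> completed=3 acc=0 shift=0

Answer: 3 0 0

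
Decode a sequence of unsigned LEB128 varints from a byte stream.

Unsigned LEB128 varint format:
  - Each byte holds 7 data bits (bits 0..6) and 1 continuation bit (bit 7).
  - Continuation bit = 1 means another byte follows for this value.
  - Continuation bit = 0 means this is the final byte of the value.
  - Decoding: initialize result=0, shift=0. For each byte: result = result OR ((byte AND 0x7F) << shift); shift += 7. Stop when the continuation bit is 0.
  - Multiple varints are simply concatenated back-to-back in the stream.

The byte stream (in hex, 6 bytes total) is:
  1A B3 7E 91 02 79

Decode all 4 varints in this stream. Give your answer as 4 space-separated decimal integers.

Answer: 26 16179 273 121

Derivation:
  byte[0]=0x1A cont=0 payload=0x1A=26: acc |= 26<<0 -> acc=26 shift=7 [end]
Varint 1: bytes[0:1] = 1A -> value 26 (1 byte(s))
  byte[1]=0xB3 cont=1 payload=0x33=51: acc |= 51<<0 -> acc=51 shift=7
  byte[2]=0x7E cont=0 payload=0x7E=126: acc |= 126<<7 -> acc=16179 shift=14 [end]
Varint 2: bytes[1:3] = B3 7E -> value 16179 (2 byte(s))
  byte[3]=0x91 cont=1 payload=0x11=17: acc |= 17<<0 -> acc=17 shift=7
  byte[4]=0x02 cont=0 payload=0x02=2: acc |= 2<<7 -> acc=273 shift=14 [end]
Varint 3: bytes[3:5] = 91 02 -> value 273 (2 byte(s))
  byte[5]=0x79 cont=0 payload=0x79=121: acc |= 121<<0 -> acc=121 shift=7 [end]
Varint 4: bytes[5:6] = 79 -> value 121 (1 byte(s))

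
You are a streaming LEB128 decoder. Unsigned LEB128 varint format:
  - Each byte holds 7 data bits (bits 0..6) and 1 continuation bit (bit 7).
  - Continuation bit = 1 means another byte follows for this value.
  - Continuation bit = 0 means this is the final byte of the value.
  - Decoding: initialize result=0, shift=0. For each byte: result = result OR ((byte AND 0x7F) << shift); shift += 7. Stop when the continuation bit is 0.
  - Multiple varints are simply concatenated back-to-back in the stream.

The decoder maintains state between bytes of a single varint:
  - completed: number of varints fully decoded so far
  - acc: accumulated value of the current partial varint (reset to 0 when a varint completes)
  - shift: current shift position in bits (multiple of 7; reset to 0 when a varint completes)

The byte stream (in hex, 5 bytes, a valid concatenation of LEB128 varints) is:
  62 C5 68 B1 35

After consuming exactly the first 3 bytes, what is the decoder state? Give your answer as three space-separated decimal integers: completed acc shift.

Answer: 2 0 0

Derivation:
byte[0]=0x62 cont=0 payload=0x62: varint #1 complete (value=98); reset -> completed=1 acc=0 shift=0
byte[1]=0xC5 cont=1 payload=0x45: acc |= 69<<0 -> completed=1 acc=69 shift=7
byte[2]=0x68 cont=0 payload=0x68: varint #2 complete (value=13381); reset -> completed=2 acc=0 shift=0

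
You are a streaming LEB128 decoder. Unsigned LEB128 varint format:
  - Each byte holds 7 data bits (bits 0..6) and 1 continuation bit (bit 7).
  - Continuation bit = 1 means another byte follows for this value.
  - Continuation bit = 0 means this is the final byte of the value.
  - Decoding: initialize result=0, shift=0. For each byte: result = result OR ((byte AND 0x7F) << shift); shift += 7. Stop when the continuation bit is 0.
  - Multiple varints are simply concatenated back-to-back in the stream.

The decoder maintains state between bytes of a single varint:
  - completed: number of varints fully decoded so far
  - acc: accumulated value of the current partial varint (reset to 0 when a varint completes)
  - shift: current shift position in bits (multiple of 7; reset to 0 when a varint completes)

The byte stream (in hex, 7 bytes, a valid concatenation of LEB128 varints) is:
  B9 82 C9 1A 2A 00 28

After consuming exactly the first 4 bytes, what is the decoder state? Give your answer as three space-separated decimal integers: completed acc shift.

byte[0]=0xB9 cont=1 payload=0x39: acc |= 57<<0 -> completed=0 acc=57 shift=7
byte[1]=0x82 cont=1 payload=0x02: acc |= 2<<7 -> completed=0 acc=313 shift=14
byte[2]=0xC9 cont=1 payload=0x49: acc |= 73<<14 -> completed=0 acc=1196345 shift=21
byte[3]=0x1A cont=0 payload=0x1A: varint #1 complete (value=55722297); reset -> completed=1 acc=0 shift=0

Answer: 1 0 0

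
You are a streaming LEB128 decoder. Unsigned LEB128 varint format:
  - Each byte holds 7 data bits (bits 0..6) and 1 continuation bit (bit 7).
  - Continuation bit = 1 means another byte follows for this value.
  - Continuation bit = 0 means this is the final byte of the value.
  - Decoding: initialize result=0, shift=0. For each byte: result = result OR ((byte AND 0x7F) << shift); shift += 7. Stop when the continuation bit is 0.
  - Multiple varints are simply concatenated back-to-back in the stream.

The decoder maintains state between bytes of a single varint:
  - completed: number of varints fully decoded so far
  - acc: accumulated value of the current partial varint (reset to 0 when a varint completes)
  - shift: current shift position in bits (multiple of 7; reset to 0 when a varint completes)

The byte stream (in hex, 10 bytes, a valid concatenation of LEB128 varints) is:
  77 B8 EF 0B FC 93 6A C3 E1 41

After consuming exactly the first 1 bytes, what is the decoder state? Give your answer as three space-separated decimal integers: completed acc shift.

byte[0]=0x77 cont=0 payload=0x77: varint #1 complete (value=119); reset -> completed=1 acc=0 shift=0

Answer: 1 0 0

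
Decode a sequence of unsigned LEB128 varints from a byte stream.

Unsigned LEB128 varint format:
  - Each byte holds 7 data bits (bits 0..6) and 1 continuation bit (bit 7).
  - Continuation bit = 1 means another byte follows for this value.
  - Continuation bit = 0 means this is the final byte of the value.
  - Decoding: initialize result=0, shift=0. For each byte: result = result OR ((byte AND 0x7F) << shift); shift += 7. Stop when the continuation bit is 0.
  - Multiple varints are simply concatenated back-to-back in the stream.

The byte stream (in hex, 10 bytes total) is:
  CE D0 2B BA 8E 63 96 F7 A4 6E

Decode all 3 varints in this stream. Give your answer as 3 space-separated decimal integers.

Answer: 714830 1623866 231291798

Derivation:
  byte[0]=0xCE cont=1 payload=0x4E=78: acc |= 78<<0 -> acc=78 shift=7
  byte[1]=0xD0 cont=1 payload=0x50=80: acc |= 80<<7 -> acc=10318 shift=14
  byte[2]=0x2B cont=0 payload=0x2B=43: acc |= 43<<14 -> acc=714830 shift=21 [end]
Varint 1: bytes[0:3] = CE D0 2B -> value 714830 (3 byte(s))
  byte[3]=0xBA cont=1 payload=0x3A=58: acc |= 58<<0 -> acc=58 shift=7
  byte[4]=0x8E cont=1 payload=0x0E=14: acc |= 14<<7 -> acc=1850 shift=14
  byte[5]=0x63 cont=0 payload=0x63=99: acc |= 99<<14 -> acc=1623866 shift=21 [end]
Varint 2: bytes[3:6] = BA 8E 63 -> value 1623866 (3 byte(s))
  byte[6]=0x96 cont=1 payload=0x16=22: acc |= 22<<0 -> acc=22 shift=7
  byte[7]=0xF7 cont=1 payload=0x77=119: acc |= 119<<7 -> acc=15254 shift=14
  byte[8]=0xA4 cont=1 payload=0x24=36: acc |= 36<<14 -> acc=605078 shift=21
  byte[9]=0x6E cont=0 payload=0x6E=110: acc |= 110<<21 -> acc=231291798 shift=28 [end]
Varint 3: bytes[6:10] = 96 F7 A4 6E -> value 231291798 (4 byte(s))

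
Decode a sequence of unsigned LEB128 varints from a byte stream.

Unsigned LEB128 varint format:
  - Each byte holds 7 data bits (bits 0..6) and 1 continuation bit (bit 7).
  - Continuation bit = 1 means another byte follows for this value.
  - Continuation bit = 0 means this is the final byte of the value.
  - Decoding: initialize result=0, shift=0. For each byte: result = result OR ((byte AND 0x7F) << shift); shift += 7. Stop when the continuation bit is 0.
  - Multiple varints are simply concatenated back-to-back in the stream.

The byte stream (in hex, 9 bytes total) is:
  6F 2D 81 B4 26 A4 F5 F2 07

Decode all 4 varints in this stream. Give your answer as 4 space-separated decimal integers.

Answer: 111 45 629249 16562852

Derivation:
  byte[0]=0x6F cont=0 payload=0x6F=111: acc |= 111<<0 -> acc=111 shift=7 [end]
Varint 1: bytes[0:1] = 6F -> value 111 (1 byte(s))
  byte[1]=0x2D cont=0 payload=0x2D=45: acc |= 45<<0 -> acc=45 shift=7 [end]
Varint 2: bytes[1:2] = 2D -> value 45 (1 byte(s))
  byte[2]=0x81 cont=1 payload=0x01=1: acc |= 1<<0 -> acc=1 shift=7
  byte[3]=0xB4 cont=1 payload=0x34=52: acc |= 52<<7 -> acc=6657 shift=14
  byte[4]=0x26 cont=0 payload=0x26=38: acc |= 38<<14 -> acc=629249 shift=21 [end]
Varint 3: bytes[2:5] = 81 B4 26 -> value 629249 (3 byte(s))
  byte[5]=0xA4 cont=1 payload=0x24=36: acc |= 36<<0 -> acc=36 shift=7
  byte[6]=0xF5 cont=1 payload=0x75=117: acc |= 117<<7 -> acc=15012 shift=14
  byte[7]=0xF2 cont=1 payload=0x72=114: acc |= 114<<14 -> acc=1882788 shift=21
  byte[8]=0x07 cont=0 payload=0x07=7: acc |= 7<<21 -> acc=16562852 shift=28 [end]
Varint 4: bytes[5:9] = A4 F5 F2 07 -> value 16562852 (4 byte(s))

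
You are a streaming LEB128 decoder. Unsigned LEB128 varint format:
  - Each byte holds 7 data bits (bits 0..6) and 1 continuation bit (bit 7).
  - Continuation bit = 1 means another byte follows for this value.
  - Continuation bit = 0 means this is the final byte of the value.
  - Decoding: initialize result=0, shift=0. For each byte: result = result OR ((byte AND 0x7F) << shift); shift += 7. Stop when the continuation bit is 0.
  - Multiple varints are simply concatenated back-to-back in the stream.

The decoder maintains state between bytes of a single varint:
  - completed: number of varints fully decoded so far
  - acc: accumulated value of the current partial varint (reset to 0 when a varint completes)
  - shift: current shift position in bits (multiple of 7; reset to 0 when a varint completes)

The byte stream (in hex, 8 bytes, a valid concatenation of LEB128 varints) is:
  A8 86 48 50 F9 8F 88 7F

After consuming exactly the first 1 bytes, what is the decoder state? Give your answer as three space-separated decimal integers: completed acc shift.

Answer: 0 40 7

Derivation:
byte[0]=0xA8 cont=1 payload=0x28: acc |= 40<<0 -> completed=0 acc=40 shift=7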